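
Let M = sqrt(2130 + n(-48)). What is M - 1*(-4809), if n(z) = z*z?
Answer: 4809 + sqrt(4434) ≈ 4875.6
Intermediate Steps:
n(z) = z**2
M = sqrt(4434) (M = sqrt(2130 + (-48)**2) = sqrt(2130 + 2304) = sqrt(4434) ≈ 66.588)
M - 1*(-4809) = sqrt(4434) - 1*(-4809) = sqrt(4434) + 4809 = 4809 + sqrt(4434)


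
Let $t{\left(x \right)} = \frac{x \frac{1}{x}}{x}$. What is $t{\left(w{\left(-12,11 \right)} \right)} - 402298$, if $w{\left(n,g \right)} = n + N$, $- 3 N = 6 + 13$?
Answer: $- \frac{22126393}{55} \approx -4.023 \cdot 10^{5}$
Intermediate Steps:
$N = - \frac{19}{3}$ ($N = - \frac{6 + 13}{3} = \left(- \frac{1}{3}\right) 19 = - \frac{19}{3} \approx -6.3333$)
$w{\left(n,g \right)} = - \frac{19}{3} + n$ ($w{\left(n,g \right)} = n - \frac{19}{3} = - \frac{19}{3} + n$)
$t{\left(x \right)} = \frac{1}{x}$ ($t{\left(x \right)} = 1 \frac{1}{x} = \frac{1}{x}$)
$t{\left(w{\left(-12,11 \right)} \right)} - 402298 = \frac{1}{- \frac{19}{3} - 12} - 402298 = \frac{1}{- \frac{55}{3}} - 402298 = - \frac{3}{55} - 402298 = - \frac{22126393}{55}$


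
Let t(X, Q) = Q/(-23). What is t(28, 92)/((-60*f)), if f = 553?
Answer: 1/8295 ≈ 0.00012055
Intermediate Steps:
t(X, Q) = -Q/23 (t(X, Q) = Q*(-1/23) = -Q/23)
t(28, 92)/((-60*f)) = (-1/23*92)/((-60*553)) = -4/(-33180) = -4*(-1/33180) = 1/8295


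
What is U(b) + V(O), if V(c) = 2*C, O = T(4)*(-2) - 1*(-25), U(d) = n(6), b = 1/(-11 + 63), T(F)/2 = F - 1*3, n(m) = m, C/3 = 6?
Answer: 42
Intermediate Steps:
C = 18 (C = 3*6 = 18)
T(F) = -6 + 2*F (T(F) = 2*(F - 1*3) = 2*(F - 3) = 2*(-3 + F) = -6 + 2*F)
b = 1/52 ≈ 0.019231
U(d) = 6
O = 21 (O = (-6 + 2*4)*(-2) - 1*(-25) = (-6 + 8)*(-2) + 25 = 2*(-2) + 25 = -4 + 25 = 21)
V(c) = 36 (V(c) = 2*18 = 36)
U(b) + V(O) = 6 + 36 = 42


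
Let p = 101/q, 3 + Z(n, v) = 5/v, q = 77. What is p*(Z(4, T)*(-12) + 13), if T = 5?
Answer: 3737/77 ≈ 48.532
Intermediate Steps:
Z(n, v) = -3 + 5/v
p = 101/77 ≈ 1.3117
p*(Z(4, T)*(-12) + 13) = 101*((-3 + 5/5)*(-12) + 13)/77 = 101*((-3 + 5*(⅕))*(-12) + 13)/77 = 101*((-3 + 1)*(-12) + 13)/77 = 101*(-2*(-12) + 13)/77 = 101*(24 + 13)/77 = (101/77)*37 = 3737/77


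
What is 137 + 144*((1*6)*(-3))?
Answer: -2455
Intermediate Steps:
137 + 144*((1*6)*(-3)) = 137 + 144*(6*(-3)) = 137 + 144*(-18) = 137 - 2592 = -2455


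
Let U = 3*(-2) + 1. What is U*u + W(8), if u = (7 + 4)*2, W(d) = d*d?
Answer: -46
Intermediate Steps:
W(d) = d²
U = -5 (U = -6 + 1 = -5)
u = 22 (u = 11*2 = 22)
U*u + W(8) = -5*22 + 8² = -110 + 64 = -46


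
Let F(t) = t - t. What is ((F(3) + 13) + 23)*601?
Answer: 21636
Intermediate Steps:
F(t) = 0
((F(3) + 13) + 23)*601 = ((0 + 13) + 23)*601 = (13 + 23)*601 = 36*601 = 21636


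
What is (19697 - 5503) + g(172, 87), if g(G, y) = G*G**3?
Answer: 875227250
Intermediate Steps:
g(G, y) = G**4
(19697 - 5503) + g(172, 87) = (19697 - 5503) + 172**4 = 14194 + 875213056 = 875227250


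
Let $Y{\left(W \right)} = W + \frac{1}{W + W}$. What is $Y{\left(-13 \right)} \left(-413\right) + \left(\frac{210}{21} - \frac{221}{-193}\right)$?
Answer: $\frac{27077277}{5018} \approx 5396.0$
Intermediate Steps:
$Y{\left(W \right)} = W + \frac{1}{2 W}$
$Y{\left(-13 \right)} \left(-413\right) + \left(\frac{210}{21} - \frac{221}{-193}\right) = \left(-13 + \frac{1}{2 \left(-13\right)}\right) \left(-413\right) + \left(\frac{210}{21} - \frac{221}{-193}\right) = \left(-13 + \frac{1}{2} \left(- \frac{1}{13}\right)\right) \left(-413\right) + \left(210 \cdot \frac{1}{21} - - \frac{221}{193}\right) = \left(-13 - \frac{1}{26}\right) \left(-413\right) + \left(10 + \frac{221}{193}\right) = \left(- \frac{339}{26}\right) \left(-413\right) + \frac{2151}{193} = \frac{140007}{26} + \frac{2151}{193} = \frac{27077277}{5018}$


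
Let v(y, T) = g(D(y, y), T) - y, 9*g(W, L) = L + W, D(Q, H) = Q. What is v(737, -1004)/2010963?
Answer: -2300/6032889 ≈ -0.00038124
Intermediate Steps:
g(W, L) = L/9 + W/9 (g(W, L) = (L + W)/9 = L/9 + W/9)
v(y, T) = -8*y/9 + T/9 (v(y, T) = (T/9 + y/9) - y = -8*y/9 + T/9)
v(737, -1004)/2010963 = (-8/9*737 + (⅑)*(-1004))/2010963 = (-5896/9 - 1004/9)*(1/2010963) = -2300/3*1/2010963 = -2300/6032889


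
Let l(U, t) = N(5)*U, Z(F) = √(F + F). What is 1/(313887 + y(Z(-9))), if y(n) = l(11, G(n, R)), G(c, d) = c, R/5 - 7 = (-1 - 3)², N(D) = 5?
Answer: 1/313942 ≈ 3.1853e-6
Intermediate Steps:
Z(F) = √2*√F (Z(F) = √(2*F) = √2*√F)
R = 115 (R = 35 + 5*(-1 - 3)² = 35 + 5*(-4)² = 35 + 5*16 = 35 + 80 = 115)
l(U, t) = 5*U
y(n) = 55 (y(n) = 5*11 = 55)
1/(313887 + y(Z(-9))) = 1/(313887 + 55) = 1/313942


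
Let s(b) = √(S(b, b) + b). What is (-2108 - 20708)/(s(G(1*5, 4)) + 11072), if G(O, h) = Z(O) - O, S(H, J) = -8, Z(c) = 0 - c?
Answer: -126309376/61294601 + 34224*I*√2/61294601 ≈ -2.0607 + 0.00078963*I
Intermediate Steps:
Z(c) = -c
G(O, h) = -2*O (G(O, h) = -O - O = -2*O)
s(b) = √(-8 + b)
(-2108 - 20708)/(s(G(1*5, 4)) + 11072) = (-2108 - 20708)/(√(-8 - 2*5) + 11072) = -22816/(√(-8 - 2*5) + 11072) = -22816/(√(-8 - 10) + 11072) = -22816/(√(-18) + 11072) = -22816/(3*I*√2 + 11072) = -22816/(11072 + 3*I*√2)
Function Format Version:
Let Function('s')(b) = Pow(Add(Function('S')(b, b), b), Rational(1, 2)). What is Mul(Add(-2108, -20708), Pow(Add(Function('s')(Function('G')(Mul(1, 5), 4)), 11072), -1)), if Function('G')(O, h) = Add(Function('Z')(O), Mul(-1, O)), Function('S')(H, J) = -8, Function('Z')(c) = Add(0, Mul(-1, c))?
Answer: Add(Rational(-126309376, 61294601), Mul(Rational(34224, 61294601), I, Pow(2, Rational(1, 2)))) ≈ Add(-2.0607, Mul(0.00078963, I))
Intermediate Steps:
Function('Z')(c) = Mul(-1, c)
Function('G')(O, h) = Mul(-2, O) (Function('G')(O, h) = Add(Mul(-1, O), Mul(-1, O)) = Mul(-2, O))
Function('s')(b) = Pow(Add(-8, b), Rational(1, 2))
Mul(Add(-2108, -20708), Pow(Add(Function('s')(Function('G')(Mul(1, 5), 4)), 11072), -1)) = Mul(Add(-2108, -20708), Pow(Add(Pow(Add(-8, Mul(-2, Mul(1, 5))), Rational(1, 2)), 11072), -1)) = Mul(-22816, Pow(Add(Pow(Add(-8, Mul(-2, 5)), Rational(1, 2)), 11072), -1)) = Mul(-22816, Pow(Add(Pow(Add(-8, -10), Rational(1, 2)), 11072), -1)) = Mul(-22816, Pow(Add(Pow(-18, Rational(1, 2)), 11072), -1)) = Mul(-22816, Pow(Add(Mul(3, I, Pow(2, Rational(1, 2))), 11072), -1)) = Mul(-22816, Pow(Add(11072, Mul(3, I, Pow(2, Rational(1, 2)))), -1))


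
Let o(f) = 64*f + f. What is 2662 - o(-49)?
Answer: 5847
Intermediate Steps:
o(f) = 65*f
2662 - o(-49) = 2662 - 65*(-49) = 2662 - 1*(-3185) = 2662 + 3185 = 5847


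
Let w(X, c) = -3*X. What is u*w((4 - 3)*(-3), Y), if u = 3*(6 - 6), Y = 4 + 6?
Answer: 0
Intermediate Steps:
Y = 10
u = 0 (u = 3*0 = 0)
u*w((4 - 3)*(-3), Y) = 0*(-3*(4 - 3)*(-3)) = 0*(-3*(-3)) = 0*9 = 0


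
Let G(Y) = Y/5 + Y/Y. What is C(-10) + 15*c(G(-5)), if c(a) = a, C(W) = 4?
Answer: 4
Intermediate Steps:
G(Y) = 1 + Y/5 (G(Y) = Y*(⅕) + 1 = Y/5 + 1 = 1 + Y/5)
C(-10) + 15*c(G(-5)) = 4 + 15*(1 + (⅕)*(-5)) = 4 + 15*(1 - 1) = 4 + 15*0 = 4 + 0 = 4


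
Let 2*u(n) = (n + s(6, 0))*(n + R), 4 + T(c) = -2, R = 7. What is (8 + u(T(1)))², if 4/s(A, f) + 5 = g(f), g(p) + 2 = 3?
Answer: 81/4 ≈ 20.250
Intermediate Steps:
T(c) = -6 (T(c) = -4 - 2 = -6)
g(p) = 1 (g(p) = -2 + 3 = 1)
s(A, f) = -1 (s(A, f) = 4/(-5 + 1) = 4/(-4) = 4*(-¼) = -1)
u(n) = (-1 + n)*(7 + n)/2 (u(n) = ((n - 1)*(n + 7))/2 = ((-1 + n)*(7 + n))/2 = (-1 + n)*(7 + n)/2)
(8 + u(T(1)))² = (8 + (-7/2 + (½)*(-6)² + 3*(-6)))² = (8 + (-7/2 + (½)*36 - 18))² = (8 + (-7/2 + 18 - 18))² = (8 - 7/2)² = (9/2)² = 81/4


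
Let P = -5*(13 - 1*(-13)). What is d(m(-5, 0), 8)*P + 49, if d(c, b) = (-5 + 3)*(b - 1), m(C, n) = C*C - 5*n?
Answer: 1869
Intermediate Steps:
m(C, n) = C² - 5*n
d(c, b) = 2 - 2*b (d(c, b) = -2*(-1 + b) = 2 - 2*b)
P = -130 (P = -5*(13 + 13) = -5*26 = -130)
d(m(-5, 0), 8)*P + 49 = (2 - 2*8)*(-130) + 49 = (2 - 16)*(-130) + 49 = -14*(-130) + 49 = 1820 + 49 = 1869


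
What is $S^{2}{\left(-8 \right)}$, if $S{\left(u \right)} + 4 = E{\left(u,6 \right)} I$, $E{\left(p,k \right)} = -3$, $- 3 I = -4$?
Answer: $64$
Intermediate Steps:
$I = \frac{4}{3}$ ($I = \left(- \frac{1}{3}\right) \left(-4\right) = \frac{4}{3} \approx 1.3333$)
$S{\left(u \right)} = -8$ ($S{\left(u \right)} = -4 - 4 = -8$)
$S^{2}{\left(-8 \right)} = \left(-8\right)^{2} = 64$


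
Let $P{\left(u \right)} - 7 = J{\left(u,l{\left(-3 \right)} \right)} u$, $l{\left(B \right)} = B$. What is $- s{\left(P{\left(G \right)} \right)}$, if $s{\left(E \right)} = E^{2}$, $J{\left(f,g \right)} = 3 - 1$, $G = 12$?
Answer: $-961$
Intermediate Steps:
$J{\left(f,g \right)} = 2$ ($J{\left(f,g \right)} = 3 - 1 = 2$)
$P{\left(u \right)} = 7 + 2 u$
$- s{\left(P{\left(G \right)} \right)} = - \left(7 + 2 \cdot 12\right)^{2} = - \left(7 + 24\right)^{2} = - 31^{2} = \left(-1\right) 961 = -961$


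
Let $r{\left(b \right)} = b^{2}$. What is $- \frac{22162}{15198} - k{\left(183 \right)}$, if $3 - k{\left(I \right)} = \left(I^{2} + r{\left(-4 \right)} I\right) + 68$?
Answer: $\frac{277215637}{7599} \approx 36481.0$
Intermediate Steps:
$k{\left(I \right)} = -65 - I^{2} - 16 I$ ($k{\left(I \right)} = 3 - \left(\left(I^{2} + \left(-4\right)^{2} I\right) + 68\right) = 3 - \left(\left(I^{2} + 16 I\right) + 68\right) = 3 - \left(68 + I^{2} + 16 I\right) = -65 - I^{2} - 16 I$)
$- \frac{22162}{15198} - k{\left(183 \right)} = - \frac{22162}{15198} - \left(-65 - 183^{2} - 2928\right) = \left(-22162\right) \frac{1}{15198} - \left(-65 - 33489 - 2928\right) = - \frac{11081}{7599} - \left(-65 - 33489 - 2928\right) = - \frac{11081}{7599} - -36482 = - \frac{11081}{7599} + 36482 = \frac{277215637}{7599}$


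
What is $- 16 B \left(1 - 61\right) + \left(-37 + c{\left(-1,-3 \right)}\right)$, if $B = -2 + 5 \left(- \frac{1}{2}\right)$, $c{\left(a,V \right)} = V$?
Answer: $-4360$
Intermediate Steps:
$B = - \frac{9}{2}$ ($B = -2 + 5 \left(\left(-1\right) \frac{1}{2}\right) = -2 + 5 \left(- \frac{1}{2}\right) = -2 - \frac{5}{2} = - \frac{9}{2} \approx -4.5$)
$- 16 B \left(1 - 61\right) + \left(-37 + c{\left(-1,-3 \right)}\right) = \left(-16\right) \left(- \frac{9}{2}\right) \left(1 - 61\right) - 40 = 72 \left(-60\right) - 40 = -4320 - 40 = -4360$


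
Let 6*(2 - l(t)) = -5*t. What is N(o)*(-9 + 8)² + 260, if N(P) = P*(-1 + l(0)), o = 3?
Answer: 263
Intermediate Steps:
l(t) = 2 + 5*t/6 (l(t) = 2 - (-5)*t/6 = 2 + 5*t/6)
N(P) = P (N(P) = P*(-1 + (2 + (⅚)*0)) = P*(-1 + (2 + 0)) = P*(-1 + 2) = P*1 = P)
N(o)*(-9 + 8)² + 260 = 3*(-9 + 8)² + 260 = 3*(-1)² + 260 = 3*1 + 260 = 3 + 260 = 263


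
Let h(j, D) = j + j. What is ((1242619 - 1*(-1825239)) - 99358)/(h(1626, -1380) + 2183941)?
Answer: 2968500/2187193 ≈ 1.3572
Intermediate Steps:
h(j, D) = 2*j
((1242619 - 1*(-1825239)) - 99358)/(h(1626, -1380) + 2183941) = ((1242619 - 1*(-1825239)) - 99358)/(2*1626 + 2183941) = ((1242619 + 1825239) - 99358)/(3252 + 2183941) = (3067858 - 99358)/2187193 = 2968500*(1/2187193) = 2968500/2187193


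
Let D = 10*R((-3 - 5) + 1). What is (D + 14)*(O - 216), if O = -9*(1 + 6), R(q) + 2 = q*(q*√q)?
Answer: 1674 - 136710*I*√7 ≈ 1674.0 - 3.617e+5*I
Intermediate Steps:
R(q) = -2 + q^(5/2) (R(q) = -2 + q*(q*√q) = -2 + q*q^(3/2) = -2 + q^(5/2))
D = -20 + 490*I*√7 (D = 10*(-2 + ((-3 - 5) + 1)^(5/2)) = 10*(-2 + (-8 + 1)^(5/2)) = 10*(-2 + (-7)^(5/2)) = 10*(-2 + 49*I*√7) = -20 + 490*I*√7 ≈ -20.0 + 1296.4*I)
O = -63 (O = -9*7 = -63)
(D + 14)*(O - 216) = ((-20 + 490*I*√7) + 14)*(-63 - 216) = (-6 + 490*I*√7)*(-279) = 1674 - 136710*I*√7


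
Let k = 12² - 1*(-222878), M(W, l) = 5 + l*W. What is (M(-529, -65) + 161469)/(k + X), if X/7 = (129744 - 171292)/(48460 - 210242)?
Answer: 15843230369/18040618020 ≈ 0.87820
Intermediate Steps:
M(W, l) = 5 + W*l
k = 223022 (k = 144 + 222878 = 223022)
X = 145418/80891 (X = 7*((129744 - 171292)/(48460 - 210242)) = 7*(-41548/(-161782)) = 7*(-41548*(-1/161782)) = 7*(20774/80891) = 145418/80891 ≈ 1.7977)
(M(-529, -65) + 161469)/(k + X) = ((5 - 529*(-65)) + 161469)/(223022 + 145418/80891) = ((5 + 34385) + 161469)/(18040618020/80891) = (34390 + 161469)*(80891/18040618020) = 195859*(80891/18040618020) = 15843230369/18040618020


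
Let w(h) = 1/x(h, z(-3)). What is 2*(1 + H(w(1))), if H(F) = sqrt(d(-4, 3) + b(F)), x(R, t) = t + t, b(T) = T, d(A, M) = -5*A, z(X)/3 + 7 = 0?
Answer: 2 + sqrt(35238)/21 ≈ 10.939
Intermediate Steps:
z(X) = -21 (z(X) = -21 + 3*0 = -21 + 0 = -21)
x(R, t) = 2*t
w(h) = -1/42 (w(h) = 1/(2*(-21)) = 1/(-42) = -1/42)
H(F) = sqrt(20 + F) (H(F) = sqrt(-5*(-4) + F) = sqrt(20 + F))
2*(1 + H(w(1))) = 2*(1 + sqrt(20 - 1/42)) = 2*(1 + sqrt(839/42)) = 2*(1 + sqrt(35238)/42) = 2 + sqrt(35238)/21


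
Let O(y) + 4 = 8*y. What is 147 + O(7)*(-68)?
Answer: -3389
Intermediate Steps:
O(y) = -4 + 8*y
147 + O(7)*(-68) = 147 + (-4 + 8*7)*(-68) = 147 + (-4 + 56)*(-68) = 147 + 52*(-68) = 147 - 3536 = -3389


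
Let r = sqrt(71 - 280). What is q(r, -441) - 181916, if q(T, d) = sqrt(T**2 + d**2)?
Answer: -181916 + 4*sqrt(12142) ≈ -1.8148e+5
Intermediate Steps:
r = I*sqrt(209) (r = sqrt(-209) = I*sqrt(209) ≈ 14.457*I)
q(r, -441) - 181916 = sqrt((I*sqrt(209))**2 + (-441)**2) - 181916 = sqrt(-209 + 194481) - 181916 = sqrt(194272) - 181916 = 4*sqrt(12142) - 181916 = -181916 + 4*sqrt(12142)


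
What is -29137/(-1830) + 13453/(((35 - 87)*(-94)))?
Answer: 83520323/4472520 ≈ 18.674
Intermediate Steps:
-29137/(-1830) + 13453/(((35 - 87)*(-94))) = -29137*(-1/1830) + 13453/((-52*(-94))) = 29137/1830 + 13453/4888 = 83520323/4472520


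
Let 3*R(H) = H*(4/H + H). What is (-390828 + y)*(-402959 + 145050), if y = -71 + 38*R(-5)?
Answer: 302164894855/3 ≈ 1.0072e+11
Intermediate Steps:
R(H) = H*(H + 4/H)/3 (R(H) = (H*(4/H + H))/3 = (H*(H + 4/H))/3 = H*(H + 4/H)/3)
y = 889/3 (y = -71 + 38*(4/3 + (⅓)*(-5)²) = -71 + 38*(4/3 + (⅓)*25) = -71 + 38*(4/3 + 25/3) = -71 + 38*(29/3) = -71 + 1102/3 = 889/3 ≈ 296.33)
(-390828 + y)*(-402959 + 145050) = (-390828 + 889/3)*(-402959 + 145050) = -1171595/3*(-257909) = 302164894855/3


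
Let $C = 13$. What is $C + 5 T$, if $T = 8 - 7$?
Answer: $18$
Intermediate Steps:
$T = 1$ ($T = 8 - 7 = 1$)
$C + 5 T = 13 + 5 \cdot 1 = 13 + 5 = 18$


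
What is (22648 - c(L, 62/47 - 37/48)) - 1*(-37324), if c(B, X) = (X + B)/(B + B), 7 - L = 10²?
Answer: 25165002181/419616 ≈ 59972.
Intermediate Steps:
L = -93 (L = 7 - 1*10² = 7 - 1*100 = 7 - 100 = -93)
c(B, X) = (B + X)/(2*B) (c(B, X) = (B + X)/((2*B)) = (B + X)*(1/(2*B)) = (B + X)/(2*B))
(22648 - c(L, 62/47 - 37/48)) - 1*(-37324) = (22648 - (-93 + (62/47 - 37/48))/(2*(-93))) - 1*(-37324) = (22648 - (-1)*(-93 + (62*(1/47) - 37*1/48))/(2*93)) + 37324 = (22648 - (-1)*(-93 + (62/47 - 37/48))/(2*93)) + 37324 = (22648 - (-1)*(-93 + 1237/2256)/(2*93)) + 37324 = (22648 - (-1)*(-208571)/(2*93*2256)) + 37324 = (22648 - 1*208571/419616) + 37324 = (22648 - 208571/419616) + 37324 = 9503254597/419616 + 37324 = 25165002181/419616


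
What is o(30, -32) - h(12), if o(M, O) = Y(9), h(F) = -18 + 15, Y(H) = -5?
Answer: -2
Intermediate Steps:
h(F) = -3
o(M, O) = -5
o(30, -32) - h(12) = -5 - 1*(-3) = -5 + 3 = -2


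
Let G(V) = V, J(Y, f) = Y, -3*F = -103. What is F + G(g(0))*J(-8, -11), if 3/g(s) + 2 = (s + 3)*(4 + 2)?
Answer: 197/6 ≈ 32.833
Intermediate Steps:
F = 103/3 (F = -⅓*(-103) = 103/3 ≈ 34.333)
g(s) = 3/(16 + 6*s) (g(s) = 3/(-2 + (s + 3)*(4 + 2)) = 3/(-2 + (3 + s)*6) = 3/(-2 + (18 + 6*s)) = 3/(16 + 6*s))
F + G(g(0))*J(-8, -11) = 103/3 + (3/(2*(8 + 3*0)))*(-8) = 103/3 + (3/(2*(8 + 0)))*(-8) = 103/3 + ((3/2)/8)*(-8) = 103/3 + ((3/2)*(⅛))*(-8) = 103/3 + (3/16)*(-8) = 103/3 - 3/2 = 197/6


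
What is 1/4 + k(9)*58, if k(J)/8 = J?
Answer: 16705/4 ≈ 4176.3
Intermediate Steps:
k(J) = 8*J
1/4 + k(9)*58 = 1/4 + (8*9)*58 = ¼ + 72*58 = ¼ + 4176 = 16705/4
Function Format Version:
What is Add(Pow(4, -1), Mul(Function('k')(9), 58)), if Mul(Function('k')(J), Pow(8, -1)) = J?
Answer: Rational(16705, 4) ≈ 4176.3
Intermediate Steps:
Function('k')(J) = Mul(8, J)
Add(Pow(4, -1), Mul(Function('k')(9), 58)) = Add(Pow(4, -1), Mul(Mul(8, 9), 58)) = Add(Rational(1, 4), Mul(72, 58)) = Add(Rational(1, 4), 4176) = Rational(16705, 4)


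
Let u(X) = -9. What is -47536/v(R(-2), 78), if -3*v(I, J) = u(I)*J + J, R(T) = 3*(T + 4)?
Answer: -2971/13 ≈ -228.54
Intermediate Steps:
R(T) = 12 + 3*T (R(T) = 3*(4 + T) = 12 + 3*T)
v(I, J) = 8*J/3 (v(I, J) = -(-9*J + J)/3 = -(-8)*J/3 = 8*J/3)
-47536/v(R(-2), 78) = -47536/((8/3)*78) = -47536/208 = -47536*1/208 = -2971/13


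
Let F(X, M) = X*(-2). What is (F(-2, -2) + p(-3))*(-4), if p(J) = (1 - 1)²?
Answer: -16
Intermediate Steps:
p(J) = 0 (p(J) = 0² = 0)
F(X, M) = -2*X
(F(-2, -2) + p(-3))*(-4) = (-2*(-2) + 0)*(-4) = (4 + 0)*(-4) = 4*(-4) = -16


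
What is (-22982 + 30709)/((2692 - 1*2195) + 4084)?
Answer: 7727/4581 ≈ 1.6868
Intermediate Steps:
(-22982 + 30709)/((2692 - 1*2195) + 4084) = 7727/((2692 - 2195) + 4084) = 7727/(497 + 4084) = 7727/4581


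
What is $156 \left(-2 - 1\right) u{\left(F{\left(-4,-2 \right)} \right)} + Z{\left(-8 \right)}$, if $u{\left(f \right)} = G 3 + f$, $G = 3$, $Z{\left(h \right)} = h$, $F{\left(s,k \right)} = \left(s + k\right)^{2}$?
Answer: $-21068$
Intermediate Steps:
$F{\left(s,k \right)} = \left(k + s\right)^{2}$
$u{\left(f \right)} = 9 + f$ ($u{\left(f \right)} = 3 \cdot 3 + f = 9 + f$)
$156 \left(-2 - 1\right) u{\left(F{\left(-4,-2 \right)} \right)} + Z{\left(-8 \right)} = 156 \left(-2 - 1\right) \left(9 + \left(-2 - 4\right)^{2}\right) - 8 = 156 \left(- 3 \left(9 + \left(-6\right)^{2}\right)\right) - 8 = 156 \left(- 3 \left(9 + 36\right)\right) - 8 = 156 \left(\left(-3\right) 45\right) - 8 = 156 \left(-135\right) - 8 = -21060 - 8 = -21068$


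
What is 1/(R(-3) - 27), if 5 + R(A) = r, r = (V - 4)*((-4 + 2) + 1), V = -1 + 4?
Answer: -1/31 ≈ -0.032258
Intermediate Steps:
V = 3
r = 1 (r = (3 - 4)*((-4 + 2) + 1) = -(-2 + 1) = -1*(-1) = 1)
R(A) = -4 (R(A) = -5 + 1 = -4)
1/(R(-3) - 27) = 1/(-4 - 27) = 1/(-31) = -1/31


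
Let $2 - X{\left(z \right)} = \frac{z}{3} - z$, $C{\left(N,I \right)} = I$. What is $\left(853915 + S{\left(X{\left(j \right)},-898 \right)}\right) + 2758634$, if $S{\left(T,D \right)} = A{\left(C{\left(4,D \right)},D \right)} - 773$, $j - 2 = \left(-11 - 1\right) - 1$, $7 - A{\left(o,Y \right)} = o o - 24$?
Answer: $2805403$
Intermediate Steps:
$A{\left(o,Y \right)} = 31 - o^{2}$ ($A{\left(o,Y \right)} = 7 - \left(o o - 24\right) = 7 - \left(o^{2} - 24\right) = 7 - \left(-24 + o^{2}\right) = 31 - o^{2}$)
$j = -11$ ($j = 2 - 13 = -11$)
$X{\left(z \right)} = 2 + \frac{2 z}{3}$ ($X{\left(z \right)} = 2 - \left(\frac{z}{3} - z\right) = 2 - - \frac{2 z}{3} = 2 + \frac{2 z}{3}$)
$S{\left(T,D \right)} = -742 - D^{2}$ ($S{\left(T,D \right)} = \left(31 - D^{2}\right) - 773 = -742 - D^{2}$)
$\left(853915 + S{\left(X{\left(j \right)},-898 \right)}\right) + 2758634 = \left(853915 - 807146\right) + 2758634 = 46769 + 2758634 = 2805403$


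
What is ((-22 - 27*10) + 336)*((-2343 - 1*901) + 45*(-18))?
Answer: -178376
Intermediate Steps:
((-22 - 27*10) + 336)*((-2343 - 1*901) + 45*(-18)) = ((-22 - 270) + 336)*((-2343 - 901) - 810) = (-292 + 336)*(-3244 - 810) = 44*(-4054) = -178376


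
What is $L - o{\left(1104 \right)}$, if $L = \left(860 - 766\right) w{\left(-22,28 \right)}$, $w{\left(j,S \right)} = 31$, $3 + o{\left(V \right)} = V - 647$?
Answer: $2460$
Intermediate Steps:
$o{\left(V \right)} = -650 + V$ ($o{\left(V \right)} = -3 + \left(V - 647\right) = -3 + \left(-647 + V\right) = -650 + V$)
$L = 2914$ ($L = \left(860 - 766\right) 31 = 94 \cdot 31 = 2914$)
$L - o{\left(1104 \right)} = 2914 - \left(-650 + 1104\right) = 2914 - 454 = 2460$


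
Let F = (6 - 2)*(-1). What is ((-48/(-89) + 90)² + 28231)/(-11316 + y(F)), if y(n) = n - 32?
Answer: -288549115/89919192 ≈ -3.2090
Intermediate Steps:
F = -4 (F = 4*(-1) = -4)
y(n) = -32 + n
((-48/(-89) + 90)² + 28231)/(-11316 + y(F)) = ((-48/(-89) + 90)² + 28231)/(-11316 + (-32 - 4)) = ((-48*(-1/89) + 90)² + 28231)/(-11316 - 36) = ((48/89 + 90)² + 28231)/(-11352) = ((8058/89)² + 28231)*(-1/11352) = (64931364/7921 + 28231)*(-1/11352) = (288549115/7921)*(-1/11352) = -288549115/89919192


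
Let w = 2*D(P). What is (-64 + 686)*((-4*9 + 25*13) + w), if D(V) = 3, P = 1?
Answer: 183490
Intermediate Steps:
w = 6 (w = 2*3 = 6)
(-64 + 686)*((-4*9 + 25*13) + w) = (-64 + 686)*((-4*9 + 25*13) + 6) = 622*((-36 + 325) + 6) = 622*(289 + 6) = 622*295 = 183490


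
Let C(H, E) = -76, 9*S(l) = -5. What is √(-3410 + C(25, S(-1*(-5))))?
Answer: I*√3486 ≈ 59.042*I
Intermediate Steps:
S(l) = -5/9 (S(l) = (⅑)*(-5) = -5/9)
√(-3410 + C(25, S(-1*(-5)))) = √(-3410 - 76) = √(-3486) = I*√3486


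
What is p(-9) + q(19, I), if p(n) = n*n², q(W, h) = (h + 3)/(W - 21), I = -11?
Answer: -725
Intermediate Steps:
q(W, h) = (3 + h)/(-21 + W)
p(n) = n³
p(-9) + q(19, I) = (-9)³ + (3 - 11)/(-21 + 19) = -729 - 8/(-2) = -729 - ½*(-8) = -729 + 4 = -725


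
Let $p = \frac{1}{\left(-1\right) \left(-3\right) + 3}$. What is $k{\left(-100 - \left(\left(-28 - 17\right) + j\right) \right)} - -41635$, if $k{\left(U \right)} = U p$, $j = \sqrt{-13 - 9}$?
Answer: $\frac{249755}{6} - \frac{i \sqrt{22}}{6} \approx 41626.0 - 0.78174 i$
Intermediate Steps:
$j = i \sqrt{22}$ ($j = \sqrt{-22} = i \sqrt{22} \approx 4.6904 i$)
$p = \frac{1}{6}$ ($p = \frac{1}{3 + 3} = \frac{1}{6} \approx 0.16667$)
$k{\left(U \right)} = \frac{U}{6}$ ($k{\left(U \right)} = U \frac{1}{6} = \frac{U}{6}$)
$k{\left(-100 - \left(\left(-28 - 17\right) + j\right) \right)} - -41635 = \frac{-100 - \left(\left(-28 - 17\right) + i \sqrt{22}\right)}{6} - -41635 = \frac{-100 - \left(-45 + i \sqrt{22}\right)}{6} + 41635 = \frac{-100 + \left(45 - i \sqrt{22}\right)}{6} + 41635 = \frac{-55 - i \sqrt{22}}{6} + 41635 = \left(- \frac{55}{6} - \frac{i \sqrt{22}}{6}\right) + 41635 = \frac{249755}{6} - \frac{i \sqrt{22}}{6}$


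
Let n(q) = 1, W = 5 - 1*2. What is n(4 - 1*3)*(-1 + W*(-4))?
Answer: -13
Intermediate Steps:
W = 3 (W = 5 - 2 = 3)
n(4 - 1*3)*(-1 + W*(-4)) = 1*(-1 + 3*(-4)) = 1*(-1 - 12) = 1*(-13) = -13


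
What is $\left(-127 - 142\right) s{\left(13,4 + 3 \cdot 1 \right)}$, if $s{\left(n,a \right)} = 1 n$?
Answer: $-3497$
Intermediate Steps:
$s{\left(n,a \right)} = n$
$\left(-127 - 142\right) s{\left(13,4 + 3 \cdot 1 \right)} = \left(-127 - 142\right) 13 = \left(-269\right) 13 = -3497$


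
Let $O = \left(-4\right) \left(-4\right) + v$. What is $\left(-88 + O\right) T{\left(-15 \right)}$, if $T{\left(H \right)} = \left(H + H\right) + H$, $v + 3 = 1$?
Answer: $3330$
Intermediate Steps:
$v = -2$ ($v = -3 + 1 = -2$)
$T{\left(H \right)} = 3 H$ ($T{\left(H \right)} = 2 H + H = 3 H$)
$O = 14$ ($O = \left(-4\right) \left(-4\right) - 2 = 16 - 2 = 14$)
$\left(-88 + O\right) T{\left(-15 \right)} = \left(-88 + 14\right) 3 \left(-15\right) = \left(-74\right) \left(-45\right) = 3330$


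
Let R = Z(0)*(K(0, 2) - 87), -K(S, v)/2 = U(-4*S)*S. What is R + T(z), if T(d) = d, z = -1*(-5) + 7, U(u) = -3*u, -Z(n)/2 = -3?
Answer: -510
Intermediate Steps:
Z(n) = 6 (Z(n) = -2*(-3) = 6)
z = 12 (z = 5 + 7 = 12)
K(S, v) = -24*S**2 (K(S, v) = -2*(-(-12)*S)*S = -2*12*S*S = -24*S**2)
R = -522 (R = 6*(-24*0**2 - 87) = 6*(-24*0 - 87) = 6*(0 - 87) = 6*(-87) = -522)
R + T(z) = -522 + 12 = -510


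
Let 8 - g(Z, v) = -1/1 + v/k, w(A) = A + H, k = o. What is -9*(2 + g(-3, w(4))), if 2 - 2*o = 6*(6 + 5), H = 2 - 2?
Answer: -801/8 ≈ -100.13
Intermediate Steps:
H = 0
o = -32 (o = 1 - 3*(6 + 5) = 1 - 3*11 = 1 - ½*66 = 1 - 33 = -32)
k = -32
w(A) = A (w(A) = A + 0 = A)
g(Z, v) = 9 + v/32 (g(Z, v) = 8 - (-1/1 + v/(-32)) = 8 - (-1*1 + v*(-1/32)) = 8 - (-1 - v/32) = 8 + (1 + v/32) = 9 + v/32)
-9*(2 + g(-3, w(4))) = -9*(2 + (9 + (1/32)*4)) = -9*(2 + (9 + ⅛)) = -9*(2 + 73/8) = -9*89/8 = -801/8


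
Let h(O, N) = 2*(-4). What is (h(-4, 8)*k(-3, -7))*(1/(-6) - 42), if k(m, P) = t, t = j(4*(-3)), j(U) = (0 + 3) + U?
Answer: -3036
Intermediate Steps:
h(O, N) = -8
j(U) = 3 + U
t = -9 (t = 3 + 4*(-3) = 3 - 12 = -9)
k(m, P) = -9
(h(-4, 8)*k(-3, -7))*(1/(-6) - 42) = (-8*(-9))*(1/(-6) - 42) = 72*(-⅙ - 42) = 72*(-253/6) = -3036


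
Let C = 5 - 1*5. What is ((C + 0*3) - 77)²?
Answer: 5929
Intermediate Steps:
C = 0 (C = 5 - 5 = 0)
((C + 0*3) - 77)² = ((0 + 0*3) - 77)² = ((0 + 0) - 77)² = (0 - 77)² = (-77)² = 5929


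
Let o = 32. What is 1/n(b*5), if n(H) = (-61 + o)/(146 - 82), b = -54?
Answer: -64/29 ≈ -2.2069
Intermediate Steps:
n(H) = -29/64 (n(H) = (-61 + 32)/(146 - 82) = -29/64)
1/n(b*5) = 1/(-29/64) = -64/29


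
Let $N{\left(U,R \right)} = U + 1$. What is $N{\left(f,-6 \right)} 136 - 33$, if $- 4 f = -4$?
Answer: $239$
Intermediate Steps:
$f = 1$ ($f = \left(- \frac{1}{4}\right) \left(-4\right) = 1$)
$N{\left(U,R \right)} = 1 + U$
$N{\left(f,-6 \right)} 136 - 33 = \left(1 + 1\right) 136 - 33 = 2 \cdot 136 - 33 = 272 - 33 = 239$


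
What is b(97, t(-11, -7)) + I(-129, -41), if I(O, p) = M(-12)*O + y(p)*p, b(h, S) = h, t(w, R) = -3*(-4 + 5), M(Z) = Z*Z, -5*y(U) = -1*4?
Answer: -92559/5 ≈ -18512.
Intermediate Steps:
y(U) = ⅘ (y(U) = -(-1)*4/5 = -⅕*(-4) = ⅘)
M(Z) = Z²
t(w, R) = -3 (t(w, R) = -3*1 = -3)
I(O, p) = 144*O + 4*p/5 (I(O, p) = (-12)²*O + 4*p/5 = 144*O + 4*p/5)
b(97, t(-11, -7)) + I(-129, -41) = 97 + (144*(-129) + (⅘)*(-41)) = 97 + (-18576 - 164/5) = 97 - 93044/5 = -92559/5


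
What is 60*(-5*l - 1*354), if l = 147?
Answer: -65340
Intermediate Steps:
60*(-5*l - 1*354) = 60*(-5*147 - 1*354) = 60*(-735 - 354) = 60*(-1089) = -65340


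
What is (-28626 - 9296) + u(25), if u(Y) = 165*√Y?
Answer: -37097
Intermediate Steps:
(-28626 - 9296) + u(25) = (-28626 - 9296) + 165*√25 = -37922 + 165*5 = -37922 + 825 = -37097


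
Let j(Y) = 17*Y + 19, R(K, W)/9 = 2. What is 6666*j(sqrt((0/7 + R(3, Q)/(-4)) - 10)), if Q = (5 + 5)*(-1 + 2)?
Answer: 126654 + 56661*I*sqrt(58) ≈ 1.2665e+5 + 4.3152e+5*I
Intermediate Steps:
Q = 10 (Q = 10*1 = 10)
R(K, W) = 18 (R(K, W) = 9*2 = 18)
j(Y) = 19 + 17*Y
6666*j(sqrt((0/7 + R(3, Q)/(-4)) - 10)) = 6666*(19 + 17*sqrt((0/7 + 18/(-4)) - 10)) = 6666*(19 + 17*sqrt((0*(1/7) + 18*(-1/4)) - 10)) = 6666*(19 + 17*sqrt((0 - 9/2) - 10)) = 6666*(19 + 17*sqrt(-9/2 - 10)) = 6666*(19 + 17*sqrt(-29/2)) = 6666*(19 + 17*(I*sqrt(58)/2)) = 6666*(19 + 17*I*sqrt(58)/2) = 126654 + 56661*I*sqrt(58)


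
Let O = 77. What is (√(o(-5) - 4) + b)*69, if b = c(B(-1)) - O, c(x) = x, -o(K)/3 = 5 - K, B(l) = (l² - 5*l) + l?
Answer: -4968 + 69*I*√34 ≈ -4968.0 + 402.34*I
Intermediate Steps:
B(l) = l² - 4*l
o(K) = -15 + 3*K (o(K) = -3*(5 - K) = -15 + 3*K)
b = -72 (b = -(-4 - 1) - 1*77 = -1*(-5) - 77 = 5 - 77 = -72)
(√(o(-5) - 4) + b)*69 = (√((-15 + 3*(-5)) - 4) - 72)*69 = (√((-15 - 15) - 4) - 72)*69 = (√(-30 - 4) - 72)*69 = (√(-34) - 72)*69 = (I*√34 - 72)*69 = (-72 + I*√34)*69 = -4968 + 69*I*√34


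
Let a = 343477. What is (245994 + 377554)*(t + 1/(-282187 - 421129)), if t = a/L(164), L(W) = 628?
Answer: 9414517461503812/27605153 ≈ 3.4104e+8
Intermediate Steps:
t = 343477/628 ≈ 546.94
(245994 + 377554)*(t + 1/(-282187 - 421129)) = (245994 + 377554)*(343477/628 + 1/(-282187 - 421129)) = 623548*(343477/628 + 1/(-703316)) = 623548*(343477/628 - 1/703316) = 623548*(15098304319/27605153) = 9414517461503812/27605153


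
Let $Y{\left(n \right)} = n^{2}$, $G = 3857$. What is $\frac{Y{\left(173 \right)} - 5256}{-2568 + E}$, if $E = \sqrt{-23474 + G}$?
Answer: $- \frac{21120088}{2204747} - \frac{24673 i \sqrt{19617}}{6614241} \approx -9.5794 - 0.52247 i$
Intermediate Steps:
$E = i \sqrt{19617}$ ($E = \sqrt{-23474 + 3857} = \sqrt{-19617} = i \sqrt{19617} \approx 140.06 i$)
$\frac{Y{\left(173 \right)} - 5256}{-2568 + E} = \frac{173^{2} - 5256}{-2568 + i \sqrt{19617}} = \frac{29929 - 5256}{-2568 + i \sqrt{19617}} = \frac{24673}{-2568 + i \sqrt{19617}}$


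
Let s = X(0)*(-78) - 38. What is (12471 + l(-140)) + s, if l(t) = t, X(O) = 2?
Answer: 12137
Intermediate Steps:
s = -194 (s = 2*(-78) - 38 = -156 - 38 = -194)
(12471 + l(-140)) + s = (12471 - 140) - 194 = 12331 - 194 = 12137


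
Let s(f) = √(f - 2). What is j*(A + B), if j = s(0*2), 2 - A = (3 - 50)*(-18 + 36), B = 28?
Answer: 876*I*√2 ≈ 1238.9*I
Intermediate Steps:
s(f) = √(-2 + f)
A = 848 (A = 2 - (3 - 50)*(-18 + 36) = 2 - (-47)*18 = 2 - 1*(-846) = 2 + 846 = 848)
j = I*√2 (j = √(-2 + 0*2) = √(-2 + 0) = √(-2) = I*√2 ≈ 1.4142*I)
j*(A + B) = (I*√2)*(848 + 28) = (I*√2)*876 = 876*I*√2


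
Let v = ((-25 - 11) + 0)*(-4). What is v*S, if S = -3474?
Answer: -500256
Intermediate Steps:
v = 144 (v = (-36 + 0)*(-4) = -36*(-4) = 144)
v*S = 144*(-3474) = -500256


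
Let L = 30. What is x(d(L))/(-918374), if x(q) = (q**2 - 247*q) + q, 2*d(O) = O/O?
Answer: 491/3673496 ≈ 0.00013366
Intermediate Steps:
d(O) = 1/2 (d(O) = (O/O)/2 = (1/2)*1 = 1/2)
x(q) = q**2 - 246*q
x(d(L))/(-918374) = ((-246 + 1/2)/2)/(-918374) = ((1/2)*(-491/2))*(-1/918374) = -491/4*(-1/918374) = 491/3673496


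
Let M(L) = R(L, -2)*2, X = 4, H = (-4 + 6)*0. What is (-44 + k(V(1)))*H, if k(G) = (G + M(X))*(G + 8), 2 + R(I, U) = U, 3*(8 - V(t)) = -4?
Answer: 0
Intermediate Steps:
V(t) = 28/3 (V(t) = 8 - ⅓*(-4) = 8 + 4/3 = 28/3)
H = 0 (H = 2*0 = 0)
R(I, U) = -2 + U
M(L) = -8 (M(L) = (-2 - 2)*2 = -4*2 = -8)
k(G) = (-8 + G)*(8 + G) (k(G) = (G - 8)*(G + 8) = (-8 + G)*(8 + G))
(-44 + k(V(1)))*H = (-44 + (-64 + (28/3)²))*0 = (-44 + (-64 + 784/9))*0 = (-44 + 208/9)*0 = -188/9*0 = 0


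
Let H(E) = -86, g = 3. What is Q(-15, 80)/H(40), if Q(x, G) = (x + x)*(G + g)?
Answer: 1245/43 ≈ 28.953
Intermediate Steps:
Q(x, G) = 2*x*(3 + G) (Q(x, G) = (x + x)*(G + 3) = (2*x)*(3 + G) = 2*x*(3 + G))
Q(-15, 80)/H(40) = (2*(-15)*(3 + 80))/(-86) = (2*(-15)*83)*(-1/86) = -2490*(-1/86) = 1245/43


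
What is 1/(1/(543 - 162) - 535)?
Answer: -381/203834 ≈ -0.0018692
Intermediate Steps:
1/(1/(543 - 162) - 535) = 1/(1/381 - 535) = 1/(-203834/381) = -381/203834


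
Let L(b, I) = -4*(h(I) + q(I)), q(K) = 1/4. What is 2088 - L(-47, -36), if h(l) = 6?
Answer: 2113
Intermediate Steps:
q(K) = ¼
L(b, I) = -25 (L(b, I) = -4*(6 + ¼) = -4*25/4 = -1*25 = -25)
2088 - L(-47, -36) = 2088 - 1*(-25) = 2088 + 25 = 2113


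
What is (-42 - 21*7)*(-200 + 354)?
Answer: -29106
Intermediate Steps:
(-42 - 21*7)*(-200 + 354) = (-42 - 147)*154 = -189*154 = -29106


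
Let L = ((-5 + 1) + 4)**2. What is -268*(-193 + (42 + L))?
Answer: 40468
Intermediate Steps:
L = 0 (L = (-4 + 4)**2 = 0**2 = 0)
-268*(-193 + (42 + L)) = -268*(-193 + (42 + 0)) = -268*(-193 + 42) = -268*(-151) = 40468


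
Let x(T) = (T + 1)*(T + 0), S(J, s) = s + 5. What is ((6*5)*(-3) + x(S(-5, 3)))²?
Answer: 324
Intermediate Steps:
S(J, s) = 5 + s
x(T) = T*(1 + T) (x(T) = (1 + T)*T = T*(1 + T))
((6*5)*(-3) + x(S(-5, 3)))² = ((6*5)*(-3) + (5 + 3)*(1 + (5 + 3)))² = (30*(-3) + 8*(1 + 8))² = (-90 + 8*9)² = (-90 + 72)² = (-18)² = 324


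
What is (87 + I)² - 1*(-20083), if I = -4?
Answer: 26972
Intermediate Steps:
(87 + I)² - 1*(-20083) = (87 - 4)² - 1*(-20083) = 83² + 20083 = 6889 + 20083 = 26972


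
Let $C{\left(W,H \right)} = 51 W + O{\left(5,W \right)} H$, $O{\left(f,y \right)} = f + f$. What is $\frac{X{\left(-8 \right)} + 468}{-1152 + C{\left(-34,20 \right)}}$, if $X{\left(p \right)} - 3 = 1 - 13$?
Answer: $- \frac{27}{158} \approx -0.17089$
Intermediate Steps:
$X{\left(p \right)} = -9$ ($X{\left(p \right)} = 3 + \left(1 - 13\right) = 3 - 12 = -9$)
$O{\left(f,y \right)} = 2 f$
$C{\left(W,H \right)} = 10 H + 51 W$ ($C{\left(W,H \right)} = 51 W + 2 \cdot 5 H = 51 W + 10 H = 10 H + 51 W$)
$\frac{X{\left(-8 \right)} + 468}{-1152 + C{\left(-34,20 \right)}} = \frac{-9 + 468}{-1152 + \left(10 \cdot 20 + 51 \left(-34\right)\right)} = \frac{459}{-1152 + \left(200 - 1734\right)} = \frac{459}{-1152 - 1534} = \frac{459}{-2686} = 459 \left(- \frac{1}{2686}\right) = - \frac{27}{158}$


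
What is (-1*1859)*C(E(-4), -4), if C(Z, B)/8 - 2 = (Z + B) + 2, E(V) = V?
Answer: 59488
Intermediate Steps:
C(Z, B) = 32 + 8*B + 8*Z (C(Z, B) = 16 + 8*((Z + B) + 2) = 16 + 8*((B + Z) + 2) = 16 + 8*(2 + B + Z) = 16 + (16 + 8*B + 8*Z) = 32 + 8*B + 8*Z)
(-1*1859)*C(E(-4), -4) = (-1*1859)*(32 + 8*(-4) + 8*(-4)) = -1859*(32 - 32 - 32) = -1859*(-32) = 59488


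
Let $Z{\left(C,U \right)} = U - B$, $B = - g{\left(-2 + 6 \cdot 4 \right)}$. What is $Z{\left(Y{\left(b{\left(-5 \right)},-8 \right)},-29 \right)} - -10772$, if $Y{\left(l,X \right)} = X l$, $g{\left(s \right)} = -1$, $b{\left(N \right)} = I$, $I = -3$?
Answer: $10742$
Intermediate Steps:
$b{\left(N \right)} = -3$
$B = 1$ ($B = \left(-1\right) \left(-1\right) = 1$)
$Z{\left(C,U \right)} = -1 + U$ ($Z{\left(C,U \right)} = U - 1 = -1 + U$)
$Z{\left(Y{\left(b{\left(-5 \right)},-8 \right)},-29 \right)} - -10772 = \left(-1 - 29\right) - -10772 = -30 + 10772 = 10742$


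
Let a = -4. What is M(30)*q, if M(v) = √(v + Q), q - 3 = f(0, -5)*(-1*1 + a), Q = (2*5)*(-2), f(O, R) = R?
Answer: 28*√10 ≈ 88.544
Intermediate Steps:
Q = -20 (Q = 10*(-2) = -20)
q = 28 (q = 3 - 5*(-1*1 - 4) = 3 - 5*(-1 - 4) = 3 - 5*(-5) = 3 + 25 = 28)
M(v) = √(-20 + v) (M(v) = √(v - 20) = √(-20 + v))
M(30)*q = √(-20 + 30)*28 = √10*28 = 28*√10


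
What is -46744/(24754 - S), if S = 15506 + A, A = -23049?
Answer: -46744/32297 ≈ -1.4473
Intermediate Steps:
S = -7543 (S = 15506 - 23049 = -7543)
-46744/(24754 - S) = -46744/(24754 - 1*(-7543)) = -46744/(24754 + 7543) = -46744/32297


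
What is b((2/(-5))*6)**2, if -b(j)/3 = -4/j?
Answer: 25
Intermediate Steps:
b(j) = 12/j (b(j) = -(-12)/j = 12/j)
b((2/(-5))*6)**2 = (12/(((2/(-5))*6)))**2 = (12/(((2*(-1/5))*6)))**2 = (12/((-2/5*6)))**2 = (12/(-12/5))**2 = (12*(-5/12))**2 = (-5)**2 = 25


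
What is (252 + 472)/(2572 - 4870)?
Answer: -362/1149 ≈ -0.31506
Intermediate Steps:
(252 + 472)/(2572 - 4870) = 724/(-2298) = 724*(-1/2298) = -362/1149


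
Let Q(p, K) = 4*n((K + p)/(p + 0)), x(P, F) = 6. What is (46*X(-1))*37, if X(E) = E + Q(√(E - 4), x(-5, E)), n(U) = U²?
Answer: -219558/5 - 81696*I*√5/5 ≈ -43912.0 - 36536.0*I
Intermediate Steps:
Q(p, K) = 4*(K + p)²/p² (Q(p, K) = 4*((K + p)/(p + 0))² = 4*((K + p)/p)² = 4*((K + p)²/p²) = 4*(K + p)²/p²)
X(E) = E + 4*(6 + √(-4 + E))²/(-4 + E) (X(E) = E + 4*(6 + √(E - 4))²/(√(E - 4))² = E + 4*(6 + √(-4 + E))²/(√(-4 + E))² = E + 4*(6 + √(-4 + E))²/(-4 + E))
(46*X(-1))*37 = (46*((128 + (-1)² + 48*√(-4 - 1))/(-4 - 1)))*37 = (46*((128 + 1 + 48*√(-5))/(-5)))*37 = (46*(-(128 + 1 + 48*(I*√5))/5))*37 = (46*(-(128 + 1 + 48*I*√5)/5))*37 = (46*(-(129 + 48*I*√5)/5))*37 = (46*(-129/5 - 48*I*√5/5))*37 = (-5934/5 - 2208*I*√5/5)*37 = -219558/5 - 81696*I*√5/5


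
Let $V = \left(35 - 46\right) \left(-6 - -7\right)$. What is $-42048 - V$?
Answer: $-42037$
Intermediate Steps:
$V = -11$ ($V = - 11 \left(-6 + 7\right) = \left(-11\right) 1 = -11$)
$-42048 - V = -42048 - -11 = -42048 + 11 = -42037$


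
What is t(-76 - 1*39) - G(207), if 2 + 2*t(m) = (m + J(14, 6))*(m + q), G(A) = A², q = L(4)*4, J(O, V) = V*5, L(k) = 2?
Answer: -76605/2 ≈ -38303.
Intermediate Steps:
J(O, V) = 5*V
q = 8 (q = 2*4 = 8)
t(m) = -1 + (8 + m)*(30 + m)/2 (t(m) = -1 + ((m + 5*6)*(m + 8))/2 = -1 + ((m + 30)*(8 + m))/2 = -1 + ((30 + m)*(8 + m))/2 = -1 + ((8 + m)*(30 + m))/2 = -1 + (8 + m)*(30 + m)/2)
t(-76 - 1*39) - G(207) = (119 + (-76 - 1*39)²/2 + 19*(-76 - 1*39)) - 1*207² = (119 + (-76 - 39)²/2 + 19*(-76 - 39)) - 1*42849 = (119 + (½)*(-115)² + 19*(-115)) - 42849 = (119 + (½)*13225 - 2185) - 42849 = (119 + 13225/2 - 2185) - 42849 = 9093/2 - 42849 = -76605/2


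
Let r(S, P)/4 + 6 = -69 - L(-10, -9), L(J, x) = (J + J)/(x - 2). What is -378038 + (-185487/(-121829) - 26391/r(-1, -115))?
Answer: -155633257250171/411782020 ≈ -3.7795e+5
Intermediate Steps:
L(J, x) = 2*J/(-2 + x) (L(J, x) = (2*J)/(-2 + x) = 2*J/(-2 + x))
r(S, P) = -3380/11 (r(S, P) = -24 + 4*(-69 - 2*(-10)/(-2 - 9)) = -24 + 4*(-69 - 2*(-10)/(-11)) = -24 + 4*(-69 - 2*(-10)*(-1)/11) = -24 + 4*(-69 - 1*20/11) = -24 + 4*(-69 - 20/11) = -24 + 4*(-779/11) = -24 - 3116/11 = -3380/11)
-378038 + (-185487/(-121829) - 26391/r(-1, -115)) = -378038 + (-185487/(-121829) - 26391/(-3380/11)) = -378038 + (-185487*(-1/121829) - 26391*(-11/3380)) = -378038 + (185487/121829 + 290301/3380) = -378038 + 35994026589/411782020 = -155633257250171/411782020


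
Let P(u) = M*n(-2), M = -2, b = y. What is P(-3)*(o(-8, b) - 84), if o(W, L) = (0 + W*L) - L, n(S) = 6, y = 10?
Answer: 2088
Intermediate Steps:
b = 10
P(u) = -12 (P(u) = -2*6 = -12)
o(W, L) = -L + L*W (o(W, L) = (0 + L*W) - L = L*W - L = -L + L*W)
P(-3)*(o(-8, b) - 84) = -12*(10*(-1 - 8) - 84) = -12*(10*(-9) - 84) = -12*(-90 - 84) = -12*(-174) = 2088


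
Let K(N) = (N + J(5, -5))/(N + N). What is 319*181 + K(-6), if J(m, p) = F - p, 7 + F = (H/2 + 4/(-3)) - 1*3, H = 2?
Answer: 1039319/18 ≈ 57740.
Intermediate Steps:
F = -31/3 (F = -7 + ((2/2 + 4/(-3)) - 1*3) = -7 + ((2*(½) + 4*(-⅓)) - 3) = -7 + ((1 - 4/3) - 3) = -7 + (-⅓ - 3) = -7 - 10/3 = -31/3 ≈ -10.333)
J(m, p) = -31/3 - p
K(N) = (-16/3 + N)/(2*N) (K(N) = (N + (-31/3 - 1*(-5)))/(N + N) = (N + (-31/3 + 5))/((2*N)) = (N - 16/3)*(1/(2*N)) = (-16/3 + N)*(1/(2*N)) = (-16/3 + N)/(2*N))
319*181 + K(-6) = 319*181 + (⅙)*(-16 + 3*(-6))/(-6) = 57739 + (⅙)*(-⅙)*(-16 - 18) = 57739 + (⅙)*(-⅙)*(-34) = 57739 + 17/18 = 1039319/18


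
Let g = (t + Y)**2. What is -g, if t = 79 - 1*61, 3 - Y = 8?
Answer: -169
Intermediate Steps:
Y = -5 (Y = 3 - 1*8 = 3 - 8 = -5)
t = 18 (t = 79 - 61 = 18)
g = 169 (g = (18 - 5)**2 = 13**2 = 169)
-g = -1*169 = -169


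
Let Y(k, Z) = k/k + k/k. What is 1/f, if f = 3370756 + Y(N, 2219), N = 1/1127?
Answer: 1/3370758 ≈ 2.9667e-7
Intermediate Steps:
N = 1/1127 ≈ 0.00088731
Y(k, Z) = 2 (Y(k, Z) = 1 + 1 = 2)
f = 3370758 (f = 3370756 + 2 = 3370758)
1/f = 1/3370758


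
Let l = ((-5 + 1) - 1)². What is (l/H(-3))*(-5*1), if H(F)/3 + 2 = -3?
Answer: 25/3 ≈ 8.3333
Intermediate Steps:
H(F) = -15 (H(F) = -6 + 3*(-3) = -6 - 9 = -15)
l = 25 (l = (-4 - 1)² = (-5)² = 25)
(l/H(-3))*(-5*1) = (25/(-15))*(-5*1) = -1/15*25*(-5) = -5/3*(-5) = 25/3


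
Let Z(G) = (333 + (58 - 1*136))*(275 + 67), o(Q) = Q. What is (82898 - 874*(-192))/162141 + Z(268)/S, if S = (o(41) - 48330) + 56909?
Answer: 1630140233/139765542 ≈ 11.663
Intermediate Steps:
S = 8620 (S = (41 - 48330) + 56909 = -48289 + 56909 = 8620)
Z(G) = 87210 (Z(G) = (333 + (58 - 136))*342 = (333 - 78)*342 = 255*342 = 87210)
(82898 - 874*(-192))/162141 + Z(268)/S = (82898 - 874*(-192))/162141 + 87210/8620 = (82898 - 1*(-167808))*(1/162141) + 87210*(1/8620) = (82898 + 167808)*(1/162141) + 8721/862 = 250706*(1/162141) + 8721/862 = 250706/162141 + 8721/862 = 1630140233/139765542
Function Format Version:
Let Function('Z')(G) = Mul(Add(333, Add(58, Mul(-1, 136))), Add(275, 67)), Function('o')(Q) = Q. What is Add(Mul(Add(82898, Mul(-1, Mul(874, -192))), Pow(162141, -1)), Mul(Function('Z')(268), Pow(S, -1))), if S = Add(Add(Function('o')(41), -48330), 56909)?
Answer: Rational(1630140233, 139765542) ≈ 11.663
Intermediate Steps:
S = 8620 (S = Add(Add(41, -48330), 56909) = Add(-48289, 56909) = 8620)
Function('Z')(G) = 87210 (Function('Z')(G) = Mul(Add(333, Add(58, -136)), 342) = Mul(Add(333, -78), 342) = Mul(255, 342) = 87210)
Add(Mul(Add(82898, Mul(-1, Mul(874, -192))), Pow(162141, -1)), Mul(Function('Z')(268), Pow(S, -1))) = Add(Mul(Add(82898, Mul(-1, Mul(874, -192))), Pow(162141, -1)), Mul(87210, Pow(8620, -1))) = Add(Mul(Add(82898, Mul(-1, -167808)), Rational(1, 162141)), Mul(87210, Rational(1, 8620))) = Add(Mul(Add(82898, 167808), Rational(1, 162141)), Rational(8721, 862)) = Add(Mul(250706, Rational(1, 162141)), Rational(8721, 862)) = Add(Rational(250706, 162141), Rational(8721, 862)) = Rational(1630140233, 139765542)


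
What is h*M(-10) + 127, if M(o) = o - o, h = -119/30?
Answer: 127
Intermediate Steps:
h = -119/30 (h = -119*1/30 = -119/30 ≈ -3.9667)
M(o) = 0
h*M(-10) + 127 = -119/30*0 + 127 = 0 + 127 = 127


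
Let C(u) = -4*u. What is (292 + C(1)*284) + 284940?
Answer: 284096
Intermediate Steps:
(292 + C(1)*284) + 284940 = (292 - 4*1*284) + 284940 = (292 - 4*284) + 284940 = (292 - 1136) + 284940 = -844 + 284940 = 284096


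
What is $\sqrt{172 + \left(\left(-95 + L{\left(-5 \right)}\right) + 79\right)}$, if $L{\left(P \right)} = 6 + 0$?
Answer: $9 \sqrt{2} \approx 12.728$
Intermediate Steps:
$L{\left(P \right)} = 6$
$\sqrt{172 + \left(\left(-95 + L{\left(-5 \right)}\right) + 79\right)} = \sqrt{172 + \left(\left(-95 + 6\right) + 79\right)} = \sqrt{172 + \left(-89 + 79\right)} = \sqrt{172 - 10} = \sqrt{162} = 9 \sqrt{2}$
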